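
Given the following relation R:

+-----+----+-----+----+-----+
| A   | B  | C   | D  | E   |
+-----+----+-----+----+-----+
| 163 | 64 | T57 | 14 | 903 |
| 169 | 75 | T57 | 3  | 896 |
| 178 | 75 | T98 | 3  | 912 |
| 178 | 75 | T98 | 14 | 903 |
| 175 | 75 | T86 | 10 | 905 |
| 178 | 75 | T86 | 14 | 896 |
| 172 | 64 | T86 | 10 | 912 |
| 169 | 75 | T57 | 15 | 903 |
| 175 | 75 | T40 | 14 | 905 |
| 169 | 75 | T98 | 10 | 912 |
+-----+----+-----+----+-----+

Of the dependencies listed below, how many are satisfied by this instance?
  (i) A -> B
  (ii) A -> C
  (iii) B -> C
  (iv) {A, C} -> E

1

(i) A -> B: every LHS value maps to a single RHS value — holds.
(ii) A -> C: A=169: 3 rows → C takes values {T57, T98} — violation; A=178: 3 rows → C takes values {T98, T86} — violation; A=175: 2 rows → C takes values {T86, T40} — violation — fails.
(iii) B -> C: B=64: 2 rows → C takes values {T57, T86} — violation; B=75: 8 rows → C takes values {T57, T98, T86, T40} — violation — fails.
(iv) {A, C} -> E: (A=169, C=T57): 2 rows → E takes values {896, 903} — violation; (A=178, C=T98): 2 rows → E takes values {912, 903} — violation — fails.
1 of the 4 dependencies holds.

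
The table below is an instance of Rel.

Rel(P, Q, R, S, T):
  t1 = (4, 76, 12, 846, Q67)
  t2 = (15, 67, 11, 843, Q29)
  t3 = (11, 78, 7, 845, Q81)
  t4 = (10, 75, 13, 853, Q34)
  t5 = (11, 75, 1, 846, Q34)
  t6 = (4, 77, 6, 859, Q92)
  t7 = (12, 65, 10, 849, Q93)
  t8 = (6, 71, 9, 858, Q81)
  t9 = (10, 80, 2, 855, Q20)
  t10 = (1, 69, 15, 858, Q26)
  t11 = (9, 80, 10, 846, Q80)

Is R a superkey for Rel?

No

Rows 7 and 11 have the same R value R=10 but are distinct tuples, so R does not determine every attribute — not a superkey.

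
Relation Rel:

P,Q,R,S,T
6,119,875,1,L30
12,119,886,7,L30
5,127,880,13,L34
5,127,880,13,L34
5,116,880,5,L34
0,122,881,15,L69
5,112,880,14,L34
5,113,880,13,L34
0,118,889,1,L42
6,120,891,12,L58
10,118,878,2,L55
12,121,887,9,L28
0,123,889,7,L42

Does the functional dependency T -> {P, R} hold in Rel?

No

T=L30: 2 rows → {P,R} takes values {(6, 875), (12, 886)} — violation
T=L34: 5 rows → {P,R} = (5, 880), (5, 880), (5, 880), (5, 880), (5, 880) ✓
T=L69: 1 row → {P,R} = (0, 881) ✓
T=L42: 2 rows → {P,R} = (0, 889), (0, 889) ✓
T=L58: 1 row → {P,R} = (6, 891) ✓
T=L55: 1 row → {P,R} = (10, 878) ✓
T=L28: 1 row → {P,R} = (12, 887) ✓
Two rows agree on T but differ on {P, R}, so T -> {P, R} does not hold.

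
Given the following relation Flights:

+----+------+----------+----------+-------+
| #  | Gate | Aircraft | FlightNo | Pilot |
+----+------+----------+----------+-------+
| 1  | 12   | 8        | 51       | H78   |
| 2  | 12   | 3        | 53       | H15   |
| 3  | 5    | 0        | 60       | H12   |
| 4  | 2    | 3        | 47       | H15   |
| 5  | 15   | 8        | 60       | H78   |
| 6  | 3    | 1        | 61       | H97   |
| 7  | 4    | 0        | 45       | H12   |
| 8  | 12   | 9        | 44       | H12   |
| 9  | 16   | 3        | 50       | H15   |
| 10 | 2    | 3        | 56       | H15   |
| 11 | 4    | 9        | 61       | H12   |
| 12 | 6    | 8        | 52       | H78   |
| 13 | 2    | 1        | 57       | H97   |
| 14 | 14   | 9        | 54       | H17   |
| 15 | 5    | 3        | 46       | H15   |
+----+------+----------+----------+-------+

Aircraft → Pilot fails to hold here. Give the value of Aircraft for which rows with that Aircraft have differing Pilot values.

Aircraft=8: rows 1, 5, 12 → Pilot = H78, H78, H78 ✓
Aircraft=3: rows 2, 4, 9, 10, 15 → Pilot = H15, H15, H15, H15, H15 ✓
Aircraft=0: rows 3, 7 → Pilot = H12, H12 ✓
Aircraft=1: rows 6, 13 → Pilot = H97, H97 ✓
Aircraft=9: rows 8, 11, 14 → Pilot takes values {H12, H17} — violation
The only Aircraft value with inconsistent Pilot is Aircraft=9.

9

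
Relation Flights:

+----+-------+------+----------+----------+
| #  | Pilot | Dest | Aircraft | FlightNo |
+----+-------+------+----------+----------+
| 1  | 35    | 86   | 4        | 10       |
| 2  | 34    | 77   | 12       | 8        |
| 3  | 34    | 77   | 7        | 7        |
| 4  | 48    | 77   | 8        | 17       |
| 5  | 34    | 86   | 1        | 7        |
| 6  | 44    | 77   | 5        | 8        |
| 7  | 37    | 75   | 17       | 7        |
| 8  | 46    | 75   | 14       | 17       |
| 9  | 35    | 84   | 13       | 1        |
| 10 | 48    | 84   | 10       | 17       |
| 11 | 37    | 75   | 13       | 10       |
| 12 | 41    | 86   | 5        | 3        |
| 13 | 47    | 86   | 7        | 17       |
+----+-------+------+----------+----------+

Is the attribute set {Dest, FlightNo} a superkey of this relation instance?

No

Rows 2 and 6 have the same {Dest, FlightNo} value (Dest=77, FlightNo=8) but are distinct tuples, so {Dest, FlightNo} does not determine every attribute — not a superkey.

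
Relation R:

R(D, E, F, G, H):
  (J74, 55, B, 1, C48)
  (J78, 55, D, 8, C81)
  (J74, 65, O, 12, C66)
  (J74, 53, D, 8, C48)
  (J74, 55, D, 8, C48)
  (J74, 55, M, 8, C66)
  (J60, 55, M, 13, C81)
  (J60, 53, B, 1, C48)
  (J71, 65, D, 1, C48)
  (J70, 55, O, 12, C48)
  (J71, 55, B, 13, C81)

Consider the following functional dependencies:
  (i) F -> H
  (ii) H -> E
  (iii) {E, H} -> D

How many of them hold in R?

(i) F -> H: F=B: 3 rows → H takes values {C48, C81} — violation; F=D: 4 rows → H takes values {C81, C48} — violation; F=O: 2 rows → H takes values {C66, C48} — violation; F=M: 2 rows → H takes values {C66, C81} — violation — fails.
(ii) H -> E: H=C48: 6 rows → E takes values {55, 53, 65} — violation; H=C66: 2 rows → E takes values {65, 55} — violation — fails.
(iii) {E, H} -> D: (E=55, H=C48): 3 rows → D takes values {J74, J70} — violation; (E=55, H=C81): 3 rows → D takes values {J78, J60, J71} — violation; (E=53, H=C48): 2 rows → D takes values {J74, J60} — violation — fails.
None of the 3 dependencies hold.

0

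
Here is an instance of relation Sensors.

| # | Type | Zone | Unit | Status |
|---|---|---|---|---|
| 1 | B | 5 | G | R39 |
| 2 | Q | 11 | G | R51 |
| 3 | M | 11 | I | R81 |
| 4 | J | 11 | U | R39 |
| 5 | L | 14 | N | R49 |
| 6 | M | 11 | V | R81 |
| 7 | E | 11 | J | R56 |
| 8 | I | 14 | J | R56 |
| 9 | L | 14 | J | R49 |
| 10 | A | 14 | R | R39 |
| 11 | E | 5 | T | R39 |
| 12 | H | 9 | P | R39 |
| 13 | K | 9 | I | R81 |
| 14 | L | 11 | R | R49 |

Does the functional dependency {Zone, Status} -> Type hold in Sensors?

(Zone=5, Status=R39): rows 1, 11 → Type takes values {B, E} — violation
(Zone=11, Status=R51): row 2 → Type = Q ✓
(Zone=11, Status=R81): rows 3, 6 → Type = M, M ✓
(Zone=11, Status=R39): row 4 → Type = J ✓
(Zone=14, Status=R49): rows 5, 9 → Type = L, L ✓
(Zone=11, Status=R56): row 7 → Type = E ✓
(Zone=14, Status=R56): row 8 → Type = I ✓
(Zone=14, Status=R39): row 10 → Type = A ✓
(Zone=9, Status=R39): row 12 → Type = H ✓
(Zone=9, Status=R81): row 13 → Type = K ✓
(Zone=11, Status=R49): row 14 → Type = L ✓
Two rows agree on {Zone, Status} but differ on Type, so {Zone, Status} -> Type does not hold.

No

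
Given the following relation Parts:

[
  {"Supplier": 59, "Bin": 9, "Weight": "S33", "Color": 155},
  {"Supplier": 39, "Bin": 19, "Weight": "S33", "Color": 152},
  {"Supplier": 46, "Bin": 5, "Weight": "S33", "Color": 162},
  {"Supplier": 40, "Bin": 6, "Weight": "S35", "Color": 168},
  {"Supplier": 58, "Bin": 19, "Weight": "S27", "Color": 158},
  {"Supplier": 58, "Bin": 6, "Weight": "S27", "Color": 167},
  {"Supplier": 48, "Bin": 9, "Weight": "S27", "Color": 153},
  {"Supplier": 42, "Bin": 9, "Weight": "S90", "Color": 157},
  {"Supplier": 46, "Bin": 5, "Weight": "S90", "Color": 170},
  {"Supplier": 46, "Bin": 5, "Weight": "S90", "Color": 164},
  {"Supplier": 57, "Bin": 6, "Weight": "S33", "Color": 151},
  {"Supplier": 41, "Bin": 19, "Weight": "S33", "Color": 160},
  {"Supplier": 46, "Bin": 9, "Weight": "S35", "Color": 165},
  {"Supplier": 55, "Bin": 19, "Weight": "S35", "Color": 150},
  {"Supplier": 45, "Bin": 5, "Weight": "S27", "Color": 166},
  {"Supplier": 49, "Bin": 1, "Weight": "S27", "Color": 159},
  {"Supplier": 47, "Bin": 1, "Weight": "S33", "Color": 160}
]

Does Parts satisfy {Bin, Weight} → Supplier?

No

(Bin=9, Weight=S33): 1 row → Supplier = 59 ✓
(Bin=19, Weight=S33): 2 rows → Supplier takes values {39, 41} — violation
(Bin=5, Weight=S33): 1 row → Supplier = 46 ✓
(Bin=6, Weight=S35): 1 row → Supplier = 40 ✓
(Bin=19, Weight=S27): 1 row → Supplier = 58 ✓
(Bin=6, Weight=S27): 1 row → Supplier = 58 ✓
(Bin=9, Weight=S27): 1 row → Supplier = 48 ✓
(Bin=9, Weight=S90): 1 row → Supplier = 42 ✓
(Bin=5, Weight=S90): 2 rows → Supplier = 46, 46 ✓
(Bin=6, Weight=S33): 1 row → Supplier = 57 ✓
(Bin=9, Weight=S35): 1 row → Supplier = 46 ✓
(Bin=19, Weight=S35): 1 row → Supplier = 55 ✓
(Bin=5, Weight=S27): 1 row → Supplier = 45 ✓
(Bin=1, Weight=S27): 1 row → Supplier = 49 ✓
(Bin=1, Weight=S33): 1 row → Supplier = 47 ✓
Two rows agree on {Bin, Weight} but differ on Supplier, so {Bin, Weight} → Supplier does not hold.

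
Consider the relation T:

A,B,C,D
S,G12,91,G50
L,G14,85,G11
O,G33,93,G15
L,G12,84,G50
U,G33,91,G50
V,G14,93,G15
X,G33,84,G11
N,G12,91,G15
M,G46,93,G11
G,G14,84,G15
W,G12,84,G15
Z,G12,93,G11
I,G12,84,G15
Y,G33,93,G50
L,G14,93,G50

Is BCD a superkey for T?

Two distinct rows share (B=G12, C=84, D=G15), so BCD does not determine every attribute — not a superkey.

No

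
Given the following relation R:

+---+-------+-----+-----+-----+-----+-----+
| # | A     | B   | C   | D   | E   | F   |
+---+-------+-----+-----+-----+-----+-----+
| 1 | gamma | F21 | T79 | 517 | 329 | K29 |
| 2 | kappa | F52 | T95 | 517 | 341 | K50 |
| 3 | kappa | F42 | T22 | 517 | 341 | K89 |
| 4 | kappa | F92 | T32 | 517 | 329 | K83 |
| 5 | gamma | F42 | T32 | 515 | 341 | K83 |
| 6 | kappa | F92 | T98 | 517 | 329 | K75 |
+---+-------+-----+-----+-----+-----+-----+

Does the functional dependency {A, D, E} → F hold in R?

No

(A=gamma, D=517, E=329): row 1 → F = K29 ✓
(A=kappa, D=517, E=341): rows 2, 3 → F takes values {K50, K89} — violation
(A=kappa, D=517, E=329): rows 4, 6 → F takes values {K83, K75} — violation
(A=gamma, D=515, E=341): row 5 → F = K83 ✓
Two rows agree on {A, D, E} but differ on F, so {A, D, E} → F does not hold.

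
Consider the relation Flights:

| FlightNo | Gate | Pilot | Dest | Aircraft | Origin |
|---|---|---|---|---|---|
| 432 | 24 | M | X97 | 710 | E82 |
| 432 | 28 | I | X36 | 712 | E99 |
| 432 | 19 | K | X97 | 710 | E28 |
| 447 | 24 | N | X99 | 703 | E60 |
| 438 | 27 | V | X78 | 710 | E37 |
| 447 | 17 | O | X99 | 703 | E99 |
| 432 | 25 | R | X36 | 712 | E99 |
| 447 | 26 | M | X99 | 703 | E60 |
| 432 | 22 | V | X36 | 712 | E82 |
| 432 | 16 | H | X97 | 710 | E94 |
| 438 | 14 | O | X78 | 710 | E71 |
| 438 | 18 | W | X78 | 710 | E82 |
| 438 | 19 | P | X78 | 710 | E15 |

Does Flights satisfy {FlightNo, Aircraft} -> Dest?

Yes

(FlightNo=432, Aircraft=710): 3 rows → Dest = X97, X97, X97 ✓
(FlightNo=432, Aircraft=712): 3 rows → Dest = X36, X36, X36 ✓
(FlightNo=447, Aircraft=703): 3 rows → Dest = X99, X99, X99 ✓
(FlightNo=438, Aircraft=710): 4 rows → Dest = X78, X78, X78, X78 ✓
Every {FlightNo, Aircraft} value is associated with a single Dest value, so {FlightNo, Aircraft} -> Dest holds.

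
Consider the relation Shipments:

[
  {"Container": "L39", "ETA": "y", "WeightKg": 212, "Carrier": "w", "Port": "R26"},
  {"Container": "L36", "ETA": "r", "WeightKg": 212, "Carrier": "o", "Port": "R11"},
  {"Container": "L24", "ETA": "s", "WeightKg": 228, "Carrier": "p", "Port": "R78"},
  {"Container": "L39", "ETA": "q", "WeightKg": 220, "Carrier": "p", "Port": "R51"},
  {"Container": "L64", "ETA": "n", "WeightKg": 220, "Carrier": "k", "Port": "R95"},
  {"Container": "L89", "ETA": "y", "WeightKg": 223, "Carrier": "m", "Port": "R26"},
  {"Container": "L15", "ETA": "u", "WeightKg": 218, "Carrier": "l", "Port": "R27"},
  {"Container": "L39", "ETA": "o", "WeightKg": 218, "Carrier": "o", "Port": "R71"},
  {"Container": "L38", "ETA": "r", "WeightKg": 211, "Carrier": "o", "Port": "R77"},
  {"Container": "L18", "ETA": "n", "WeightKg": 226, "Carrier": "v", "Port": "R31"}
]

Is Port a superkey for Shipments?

No

Two distinct rows share Port=R26, so Port does not determine every attribute — not a superkey.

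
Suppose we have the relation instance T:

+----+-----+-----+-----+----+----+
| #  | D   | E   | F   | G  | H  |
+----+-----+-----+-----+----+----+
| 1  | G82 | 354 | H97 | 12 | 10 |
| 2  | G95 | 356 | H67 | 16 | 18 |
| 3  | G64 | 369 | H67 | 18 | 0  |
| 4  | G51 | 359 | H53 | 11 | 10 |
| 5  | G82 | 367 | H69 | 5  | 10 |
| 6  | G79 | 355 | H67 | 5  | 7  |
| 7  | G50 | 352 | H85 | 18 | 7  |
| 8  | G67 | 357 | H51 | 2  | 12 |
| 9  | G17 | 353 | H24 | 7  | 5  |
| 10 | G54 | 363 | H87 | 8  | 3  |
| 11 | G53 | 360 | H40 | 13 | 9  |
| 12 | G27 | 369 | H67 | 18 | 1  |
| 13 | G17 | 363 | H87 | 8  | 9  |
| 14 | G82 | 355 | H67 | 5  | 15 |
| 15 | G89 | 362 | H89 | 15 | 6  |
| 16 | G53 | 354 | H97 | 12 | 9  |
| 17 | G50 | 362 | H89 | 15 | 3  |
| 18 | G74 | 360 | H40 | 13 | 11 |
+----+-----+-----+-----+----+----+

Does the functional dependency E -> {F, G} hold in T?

Yes

E=354: rows 1, 16 → {F,G} = (H97, 12), (H97, 12) ✓
E=356: row 2 → {F,G} = (H67, 16) ✓
E=369: rows 3, 12 → {F,G} = (H67, 18), (H67, 18) ✓
E=359: row 4 → {F,G} = (H53, 11) ✓
E=367: row 5 → {F,G} = (H69, 5) ✓
E=355: rows 6, 14 → {F,G} = (H67, 5), (H67, 5) ✓
E=352: row 7 → {F,G} = (H85, 18) ✓
E=357: row 8 → {F,G} = (H51, 2) ✓
E=353: row 9 → {F,G} = (H24, 7) ✓
E=363: rows 10, 13 → {F,G} = (H87, 8), (H87, 8) ✓
E=360: rows 11, 18 → {F,G} = (H40, 13), (H40, 13) ✓
E=362: rows 15, 17 → {F,G} = (H89, 15), (H89, 15) ✓
Every E value is associated with a single {F, G} value, so E -> {F, G} holds.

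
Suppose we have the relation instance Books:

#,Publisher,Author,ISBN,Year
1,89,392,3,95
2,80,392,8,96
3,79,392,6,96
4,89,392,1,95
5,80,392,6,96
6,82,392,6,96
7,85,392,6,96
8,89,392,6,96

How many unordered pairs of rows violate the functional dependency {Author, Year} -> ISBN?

6

(Author=392, Year=95): violating pairs (1,4) — 1 pair.
(Author=392, Year=96): violating pairs (2,3), (2,5), (2,6), (2,7), (2,8) — 5 pairs.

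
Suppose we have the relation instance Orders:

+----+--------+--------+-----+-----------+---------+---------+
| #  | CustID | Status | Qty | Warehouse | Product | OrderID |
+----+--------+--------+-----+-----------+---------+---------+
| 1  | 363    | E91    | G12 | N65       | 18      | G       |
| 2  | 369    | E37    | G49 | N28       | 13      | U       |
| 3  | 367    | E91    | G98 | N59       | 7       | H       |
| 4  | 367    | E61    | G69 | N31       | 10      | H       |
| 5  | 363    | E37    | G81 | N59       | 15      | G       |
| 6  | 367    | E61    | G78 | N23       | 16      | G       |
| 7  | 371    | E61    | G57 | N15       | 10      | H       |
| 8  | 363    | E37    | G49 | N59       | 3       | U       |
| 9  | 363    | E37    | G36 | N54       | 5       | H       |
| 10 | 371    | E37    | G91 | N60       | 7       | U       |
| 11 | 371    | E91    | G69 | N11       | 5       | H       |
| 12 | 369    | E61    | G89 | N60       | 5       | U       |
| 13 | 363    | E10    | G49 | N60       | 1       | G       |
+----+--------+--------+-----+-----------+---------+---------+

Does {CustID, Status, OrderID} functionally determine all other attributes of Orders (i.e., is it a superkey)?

Yes

All 13 rows have distinct {CustID, Status, OrderID} values, so {CustID, Status, OrderID} → (all attributes) holds and {CustID, Status, OrderID} is a superkey.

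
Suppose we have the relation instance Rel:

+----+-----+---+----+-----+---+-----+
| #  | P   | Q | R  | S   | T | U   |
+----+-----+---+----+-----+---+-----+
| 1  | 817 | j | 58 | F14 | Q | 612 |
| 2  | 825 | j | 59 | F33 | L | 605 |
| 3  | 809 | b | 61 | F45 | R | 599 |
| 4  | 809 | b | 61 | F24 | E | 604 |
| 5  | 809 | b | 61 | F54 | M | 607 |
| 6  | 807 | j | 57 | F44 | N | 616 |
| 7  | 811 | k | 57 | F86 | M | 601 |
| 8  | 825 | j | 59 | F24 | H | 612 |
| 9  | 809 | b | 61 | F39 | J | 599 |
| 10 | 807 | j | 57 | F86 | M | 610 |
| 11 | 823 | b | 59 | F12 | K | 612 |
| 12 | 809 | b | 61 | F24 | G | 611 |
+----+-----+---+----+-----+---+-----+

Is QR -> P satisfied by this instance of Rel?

(Q=j, R=58): row 1 → P = 817 ✓
(Q=j, R=59): rows 2, 8 → P = 825, 825 ✓
(Q=b, R=61): rows 3, 4, 5, 9, 12 → P = 809, 809, 809, 809, 809 ✓
(Q=j, R=57): rows 6, 10 → P = 807, 807 ✓
(Q=k, R=57): row 7 → P = 811 ✓
(Q=b, R=59): row 11 → P = 823 ✓
Every QR value is associated with a single P value, so QR -> P holds.

Yes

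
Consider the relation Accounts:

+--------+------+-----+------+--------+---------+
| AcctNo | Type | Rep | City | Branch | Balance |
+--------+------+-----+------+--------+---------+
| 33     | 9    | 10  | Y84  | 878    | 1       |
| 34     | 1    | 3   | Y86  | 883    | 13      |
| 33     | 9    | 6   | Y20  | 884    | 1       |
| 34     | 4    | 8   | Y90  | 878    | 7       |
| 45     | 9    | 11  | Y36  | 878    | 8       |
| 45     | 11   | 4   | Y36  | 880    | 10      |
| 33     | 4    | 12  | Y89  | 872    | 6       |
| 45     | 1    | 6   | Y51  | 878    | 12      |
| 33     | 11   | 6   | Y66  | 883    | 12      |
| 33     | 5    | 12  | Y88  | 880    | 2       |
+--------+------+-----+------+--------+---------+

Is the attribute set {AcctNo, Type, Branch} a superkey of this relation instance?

Yes

All 10 rows have distinct {AcctNo, Type, Branch} values, so {AcctNo, Type, Branch} → (all attributes) holds and {AcctNo, Type, Branch} is a superkey.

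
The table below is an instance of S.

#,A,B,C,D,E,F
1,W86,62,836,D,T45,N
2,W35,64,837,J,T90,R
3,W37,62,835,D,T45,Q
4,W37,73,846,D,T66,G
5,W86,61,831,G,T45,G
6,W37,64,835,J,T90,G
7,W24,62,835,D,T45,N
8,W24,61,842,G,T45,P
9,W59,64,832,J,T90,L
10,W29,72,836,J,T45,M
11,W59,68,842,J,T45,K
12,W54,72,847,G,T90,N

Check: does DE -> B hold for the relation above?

No

(D=D, E=T45): rows 1, 3, 7 → B = 62, 62, 62 ✓
(D=J, E=T90): rows 2, 6, 9 → B = 64, 64, 64 ✓
(D=D, E=T66): row 4 → B = 73 ✓
(D=G, E=T45): rows 5, 8 → B = 61, 61 ✓
(D=J, E=T45): rows 10, 11 → B takes values {72, 68} — violation
(D=G, E=T90): row 12 → B = 72 ✓
Two rows agree on DE but differ on B, so DE -> B does not hold.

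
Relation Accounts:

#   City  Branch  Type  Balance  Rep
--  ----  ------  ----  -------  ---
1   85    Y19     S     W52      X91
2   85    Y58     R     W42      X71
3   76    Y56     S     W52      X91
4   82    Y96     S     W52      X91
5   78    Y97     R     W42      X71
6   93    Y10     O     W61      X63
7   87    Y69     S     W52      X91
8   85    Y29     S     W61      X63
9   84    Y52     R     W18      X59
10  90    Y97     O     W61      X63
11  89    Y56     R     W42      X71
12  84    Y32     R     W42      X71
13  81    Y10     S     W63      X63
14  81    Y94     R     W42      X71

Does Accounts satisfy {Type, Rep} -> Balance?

(Type=S, Rep=X91): rows 1, 3, 4, 7 → Balance = W52, W52, W52, W52 ✓
(Type=R, Rep=X71): rows 2, 5, 11, 12, 14 → Balance = W42, W42, W42, W42, W42 ✓
(Type=O, Rep=X63): rows 6, 10 → Balance = W61, W61 ✓
(Type=S, Rep=X63): rows 8, 13 → Balance takes values {W61, W63} — violation
(Type=R, Rep=X59): row 9 → Balance = W18 ✓
Two rows agree on {Type, Rep} but differ on Balance, so {Type, Rep} -> Balance does not hold.

No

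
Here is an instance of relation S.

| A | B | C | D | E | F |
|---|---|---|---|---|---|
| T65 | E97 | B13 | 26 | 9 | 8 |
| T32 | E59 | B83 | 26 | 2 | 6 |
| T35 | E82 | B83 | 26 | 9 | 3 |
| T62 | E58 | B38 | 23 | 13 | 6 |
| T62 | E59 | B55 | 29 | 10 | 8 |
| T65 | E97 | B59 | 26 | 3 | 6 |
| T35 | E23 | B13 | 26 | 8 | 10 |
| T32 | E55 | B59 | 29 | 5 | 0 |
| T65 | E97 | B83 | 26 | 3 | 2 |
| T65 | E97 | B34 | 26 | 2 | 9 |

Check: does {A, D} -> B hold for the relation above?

(A=T65, D=26): 4 rows → B = E97, E97, E97, E97 ✓
(A=T32, D=26): 1 row → B = E59 ✓
(A=T35, D=26): 2 rows → B takes values {E82, E23} — violation
(A=T62, D=23): 1 row → B = E58 ✓
(A=T62, D=29): 1 row → B = E59 ✓
(A=T32, D=29): 1 row → B = E55 ✓
Two rows agree on {A, D} but differ on B, so {A, D} -> B does not hold.

No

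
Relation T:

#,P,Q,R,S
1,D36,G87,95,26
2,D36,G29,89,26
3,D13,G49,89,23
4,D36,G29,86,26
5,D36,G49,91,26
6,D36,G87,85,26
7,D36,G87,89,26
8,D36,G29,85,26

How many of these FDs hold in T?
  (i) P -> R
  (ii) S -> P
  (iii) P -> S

(i) P -> R: P=D36: rows 1, 2, 4, 5, 6, 7, 8 → R takes values {95, 89, 86, 91, 85} — violation — fails.
(ii) S -> P: every LHS value maps to a single RHS value — holds.
(iii) P -> S: every LHS value maps to a single RHS value — holds.
2 of the 3 dependencies hold.

2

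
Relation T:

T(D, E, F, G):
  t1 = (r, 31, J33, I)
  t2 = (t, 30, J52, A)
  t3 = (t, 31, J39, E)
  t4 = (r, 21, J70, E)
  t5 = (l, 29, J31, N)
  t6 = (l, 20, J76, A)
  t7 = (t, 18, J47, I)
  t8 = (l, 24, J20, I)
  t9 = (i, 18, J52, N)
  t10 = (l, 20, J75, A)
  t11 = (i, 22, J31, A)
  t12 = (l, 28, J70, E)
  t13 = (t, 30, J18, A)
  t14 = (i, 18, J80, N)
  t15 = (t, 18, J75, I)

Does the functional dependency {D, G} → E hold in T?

(D=r, G=I): row 1 → E = 31 ✓
(D=t, G=A): rows 2, 13 → E = 30, 30 ✓
(D=t, G=E): row 3 → E = 31 ✓
(D=r, G=E): row 4 → E = 21 ✓
(D=l, G=N): row 5 → E = 29 ✓
(D=l, G=A): rows 6, 10 → E = 20, 20 ✓
(D=t, G=I): rows 7, 15 → E = 18, 18 ✓
(D=l, G=I): row 8 → E = 24 ✓
(D=i, G=N): rows 9, 14 → E = 18, 18 ✓
(D=i, G=A): row 11 → E = 22 ✓
(D=l, G=E): row 12 → E = 28 ✓
Every {D, G} value is associated with a single E value, so {D, G} → E holds.

Yes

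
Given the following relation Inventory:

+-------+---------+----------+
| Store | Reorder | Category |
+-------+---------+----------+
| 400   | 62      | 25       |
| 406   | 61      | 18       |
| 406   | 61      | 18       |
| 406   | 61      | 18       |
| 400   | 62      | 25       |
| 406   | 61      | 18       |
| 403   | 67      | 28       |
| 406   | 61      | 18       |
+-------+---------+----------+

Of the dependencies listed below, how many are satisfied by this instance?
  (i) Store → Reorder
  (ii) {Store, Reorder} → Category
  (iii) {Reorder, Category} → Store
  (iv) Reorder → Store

4

(i) Store → Reorder: every LHS value maps to a single RHS value — holds.
(ii) {Store, Reorder} → Category: every LHS value maps to a single RHS value — holds.
(iii) {Reorder, Category} → Store: every LHS value maps to a single RHS value — holds.
(iv) Reorder → Store: every LHS value maps to a single RHS value — holds.
4 of the 4 dependencies hold.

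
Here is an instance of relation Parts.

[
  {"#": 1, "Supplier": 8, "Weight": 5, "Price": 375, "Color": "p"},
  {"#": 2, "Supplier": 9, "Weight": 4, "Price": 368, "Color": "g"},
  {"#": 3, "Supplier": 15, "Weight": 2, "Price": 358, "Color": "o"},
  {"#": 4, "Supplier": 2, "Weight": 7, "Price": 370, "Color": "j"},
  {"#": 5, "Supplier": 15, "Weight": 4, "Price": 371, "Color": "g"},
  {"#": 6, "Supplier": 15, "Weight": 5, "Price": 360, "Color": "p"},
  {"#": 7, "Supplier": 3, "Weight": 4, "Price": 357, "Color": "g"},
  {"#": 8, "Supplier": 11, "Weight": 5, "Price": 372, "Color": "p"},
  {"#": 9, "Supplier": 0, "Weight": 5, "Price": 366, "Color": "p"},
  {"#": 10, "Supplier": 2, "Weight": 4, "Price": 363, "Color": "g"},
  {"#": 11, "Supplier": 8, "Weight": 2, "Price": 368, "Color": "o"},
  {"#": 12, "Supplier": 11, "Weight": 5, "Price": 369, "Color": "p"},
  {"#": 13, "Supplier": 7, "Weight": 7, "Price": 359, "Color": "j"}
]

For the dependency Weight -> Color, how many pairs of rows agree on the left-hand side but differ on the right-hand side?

Weight=5: all 5 rows agree on Color — 0 pairs.
Weight=4: all 4 rows agree on Color — 0 pairs.
Weight=2: all 2 rows agree on Color — 0 pairs.
Weight=7: all 2 rows agree on Color — 0 pairs.

0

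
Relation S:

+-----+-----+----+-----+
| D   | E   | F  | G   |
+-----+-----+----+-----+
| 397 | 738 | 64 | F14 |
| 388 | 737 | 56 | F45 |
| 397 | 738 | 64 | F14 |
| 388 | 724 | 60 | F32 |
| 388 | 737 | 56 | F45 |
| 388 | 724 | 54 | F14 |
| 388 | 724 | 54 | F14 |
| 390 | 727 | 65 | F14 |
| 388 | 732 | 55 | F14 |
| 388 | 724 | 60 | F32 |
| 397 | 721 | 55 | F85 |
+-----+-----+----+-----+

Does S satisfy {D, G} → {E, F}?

No

(D=397, G=F14): 2 rows → {E,F} = (738, 64), (738, 64) ✓
(D=388, G=F45): 2 rows → {E,F} = (737, 56), (737, 56) ✓
(D=388, G=F32): 2 rows → {E,F} = (724, 60), (724, 60) ✓
(D=388, G=F14): 3 rows → {E,F} takes values {(724, 54), (732, 55)} — violation
(D=390, G=F14): 1 row → {E,F} = (727, 65) ✓
(D=397, G=F85): 1 row → {E,F} = (721, 55) ✓
Two rows agree on {D, G} but differ on {E, F}, so {D, G} → {E, F} does not hold.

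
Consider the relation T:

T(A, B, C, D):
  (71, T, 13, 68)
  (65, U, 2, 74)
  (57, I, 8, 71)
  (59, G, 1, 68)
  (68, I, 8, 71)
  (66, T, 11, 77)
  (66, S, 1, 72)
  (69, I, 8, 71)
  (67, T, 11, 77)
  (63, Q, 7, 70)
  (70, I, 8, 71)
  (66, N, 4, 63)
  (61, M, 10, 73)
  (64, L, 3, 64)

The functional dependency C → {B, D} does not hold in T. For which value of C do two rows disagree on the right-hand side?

1

C=13: 1 row → {B,D} = (T, 68) ✓
C=2: 1 row → {B,D} = (U, 74) ✓
C=8: 4 rows → {B,D} = (I, 71), (I, 71), (I, 71), (I, 71) ✓
C=1: 2 rows → {B,D} takes values {(G, 68), (S, 72)} — violation
C=11: 2 rows → {B,D} = (T, 77), (T, 77) ✓
C=7: 1 row → {B,D} = (Q, 70) ✓
C=4: 1 row → {B,D} = (N, 63) ✓
C=10: 1 row → {B,D} = (M, 73) ✓
C=3: 1 row → {B,D} = (L, 64) ✓
The only C value with inconsistent RHS is C=1.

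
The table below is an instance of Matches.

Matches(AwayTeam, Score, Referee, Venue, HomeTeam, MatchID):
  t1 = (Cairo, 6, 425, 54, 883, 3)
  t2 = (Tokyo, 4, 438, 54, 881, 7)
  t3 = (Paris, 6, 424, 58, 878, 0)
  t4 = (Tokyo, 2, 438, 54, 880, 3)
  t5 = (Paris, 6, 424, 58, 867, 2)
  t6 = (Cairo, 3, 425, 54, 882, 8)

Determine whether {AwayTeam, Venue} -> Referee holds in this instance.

Yes

(AwayTeam=Cairo, Venue=54): rows 1, 6 → Referee = 425, 425 ✓
(AwayTeam=Tokyo, Venue=54): rows 2, 4 → Referee = 438, 438 ✓
(AwayTeam=Paris, Venue=58): rows 3, 5 → Referee = 424, 424 ✓
Every {AwayTeam, Venue} value is associated with a single Referee value, so {AwayTeam, Venue} -> Referee holds.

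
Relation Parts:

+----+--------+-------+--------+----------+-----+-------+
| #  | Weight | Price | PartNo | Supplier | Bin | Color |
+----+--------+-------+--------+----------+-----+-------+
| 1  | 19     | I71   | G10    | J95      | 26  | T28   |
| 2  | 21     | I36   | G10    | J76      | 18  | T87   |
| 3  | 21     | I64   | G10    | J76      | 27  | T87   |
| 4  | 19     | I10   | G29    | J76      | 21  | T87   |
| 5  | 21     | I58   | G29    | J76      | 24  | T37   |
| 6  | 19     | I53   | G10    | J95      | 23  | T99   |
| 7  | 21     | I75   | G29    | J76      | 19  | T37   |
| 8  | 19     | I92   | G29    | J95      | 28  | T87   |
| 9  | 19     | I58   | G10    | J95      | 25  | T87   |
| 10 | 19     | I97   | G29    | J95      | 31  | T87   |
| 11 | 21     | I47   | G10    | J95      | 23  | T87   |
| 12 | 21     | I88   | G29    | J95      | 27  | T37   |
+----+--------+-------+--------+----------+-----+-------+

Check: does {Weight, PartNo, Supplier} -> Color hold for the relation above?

(Weight=19, PartNo=G10, Supplier=J95): rows 1, 6, 9 → Color takes values {T28, T99, T87} — violation
(Weight=21, PartNo=G10, Supplier=J76): rows 2, 3 → Color = T87, T87 ✓
(Weight=19, PartNo=G29, Supplier=J76): row 4 → Color = T87 ✓
(Weight=21, PartNo=G29, Supplier=J76): rows 5, 7 → Color = T37, T37 ✓
(Weight=19, PartNo=G29, Supplier=J95): rows 8, 10 → Color = T87, T87 ✓
(Weight=21, PartNo=G10, Supplier=J95): row 11 → Color = T87 ✓
(Weight=21, PartNo=G29, Supplier=J95): row 12 → Color = T37 ✓
Two rows agree on {Weight, PartNo, Supplier} but differ on Color, so {Weight, PartNo, Supplier} -> Color does not hold.

No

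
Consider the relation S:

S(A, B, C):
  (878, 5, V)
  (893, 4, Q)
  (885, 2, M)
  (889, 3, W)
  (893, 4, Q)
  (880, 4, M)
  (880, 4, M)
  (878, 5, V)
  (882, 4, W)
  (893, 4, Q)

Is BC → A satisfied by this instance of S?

Yes

(B=5, C=V): 2 rows → A = 878, 878 ✓
(B=4, C=Q): 3 rows → A = 893, 893, 893 ✓
(B=2, C=M): 1 row → A = 885 ✓
(B=3, C=W): 1 row → A = 889 ✓
(B=4, C=M): 2 rows → A = 880, 880 ✓
(B=4, C=W): 1 row → A = 882 ✓
Every BC value is associated with a single A value, so BC → A holds.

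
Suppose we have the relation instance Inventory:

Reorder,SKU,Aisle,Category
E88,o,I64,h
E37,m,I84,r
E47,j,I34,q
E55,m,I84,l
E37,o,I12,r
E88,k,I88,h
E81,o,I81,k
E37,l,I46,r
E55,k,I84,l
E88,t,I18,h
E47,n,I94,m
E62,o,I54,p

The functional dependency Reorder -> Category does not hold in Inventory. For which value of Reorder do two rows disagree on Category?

Reorder=E88: 3 rows → Category = h, h, h ✓
Reorder=E37: 3 rows → Category = r, r, r ✓
Reorder=E47: 2 rows → Category takes values {q, m} — violation
Reorder=E55: 2 rows → Category = l, l ✓
Reorder=E81: 1 row → Category = k ✓
Reorder=E62: 1 row → Category = p ✓
The only Reorder value with inconsistent Category is Reorder=E47.

E47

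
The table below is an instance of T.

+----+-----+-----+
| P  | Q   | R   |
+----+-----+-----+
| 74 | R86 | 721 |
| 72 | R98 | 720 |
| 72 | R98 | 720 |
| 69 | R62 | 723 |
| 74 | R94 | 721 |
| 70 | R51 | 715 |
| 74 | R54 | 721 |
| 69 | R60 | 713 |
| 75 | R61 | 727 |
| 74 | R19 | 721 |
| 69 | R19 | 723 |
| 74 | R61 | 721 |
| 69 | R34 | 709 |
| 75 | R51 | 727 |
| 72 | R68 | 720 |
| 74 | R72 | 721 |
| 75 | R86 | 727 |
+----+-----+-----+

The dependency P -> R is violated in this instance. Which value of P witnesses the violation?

69

P=74: 6 rows → R = 721, 721, 721, 721, 721, 721 ✓
P=72: 3 rows → R = 720, 720, 720 ✓
P=69: 4 rows → R takes values {723, 713, 709} — violation
P=70: 1 row → R = 715 ✓
P=75: 3 rows → R = 727, 727, 727 ✓
The only P value with inconsistent R is P=69.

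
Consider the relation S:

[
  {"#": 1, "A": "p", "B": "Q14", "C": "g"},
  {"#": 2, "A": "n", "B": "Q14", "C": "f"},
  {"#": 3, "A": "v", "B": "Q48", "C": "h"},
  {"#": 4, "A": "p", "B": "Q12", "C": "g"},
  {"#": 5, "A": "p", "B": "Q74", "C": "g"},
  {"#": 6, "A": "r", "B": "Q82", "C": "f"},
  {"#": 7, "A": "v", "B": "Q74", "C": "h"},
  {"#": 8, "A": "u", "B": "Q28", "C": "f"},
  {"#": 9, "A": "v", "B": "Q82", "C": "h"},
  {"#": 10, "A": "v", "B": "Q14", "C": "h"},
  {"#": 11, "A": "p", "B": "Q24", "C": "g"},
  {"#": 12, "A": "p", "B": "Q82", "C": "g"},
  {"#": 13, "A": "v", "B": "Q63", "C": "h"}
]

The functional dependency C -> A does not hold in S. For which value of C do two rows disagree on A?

f

C=g: rows 1, 4, 5, 11, 12 → A = p, p, p, p, p ✓
C=f: rows 2, 6, 8 → A takes values {n, r, u} — violation
C=h: rows 3, 7, 9, 10, 13 → A = v, v, v, v, v ✓
The only C value with inconsistent A is C=f.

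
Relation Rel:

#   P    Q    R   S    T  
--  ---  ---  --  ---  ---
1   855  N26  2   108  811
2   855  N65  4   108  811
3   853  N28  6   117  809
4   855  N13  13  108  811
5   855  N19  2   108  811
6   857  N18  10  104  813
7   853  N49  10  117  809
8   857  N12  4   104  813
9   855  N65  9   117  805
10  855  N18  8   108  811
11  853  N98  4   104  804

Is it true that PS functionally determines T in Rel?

(P=855, S=108): rows 1, 2, 4, 5, 10 → T = 811, 811, 811, 811, 811 ✓
(P=853, S=117): rows 3, 7 → T = 809, 809 ✓
(P=857, S=104): rows 6, 8 → T = 813, 813 ✓
(P=855, S=117): row 9 → T = 805 ✓
(P=853, S=104): row 11 → T = 804 ✓
Every PS value is associated with a single T value, so PS → T holds.

Yes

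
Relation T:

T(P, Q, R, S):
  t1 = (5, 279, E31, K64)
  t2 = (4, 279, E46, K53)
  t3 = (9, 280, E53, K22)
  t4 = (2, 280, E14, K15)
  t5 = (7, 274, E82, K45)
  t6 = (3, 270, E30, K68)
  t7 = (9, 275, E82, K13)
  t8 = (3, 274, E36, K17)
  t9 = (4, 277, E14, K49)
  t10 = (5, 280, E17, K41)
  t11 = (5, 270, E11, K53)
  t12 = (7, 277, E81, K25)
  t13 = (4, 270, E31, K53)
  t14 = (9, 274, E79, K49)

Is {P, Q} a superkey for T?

All 14 rows have distinct {P, Q} values, so {P, Q} → (all attributes) holds and {P, Q} is a superkey.

Yes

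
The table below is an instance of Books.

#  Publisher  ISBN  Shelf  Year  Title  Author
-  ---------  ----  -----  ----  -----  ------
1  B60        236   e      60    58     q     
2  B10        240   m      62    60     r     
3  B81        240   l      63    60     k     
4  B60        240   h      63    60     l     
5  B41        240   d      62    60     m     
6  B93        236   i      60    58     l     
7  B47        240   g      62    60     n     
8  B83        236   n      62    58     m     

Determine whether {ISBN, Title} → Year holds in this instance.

No

(ISBN=236, Title=58): rows 1, 6, 8 → Year takes values {60, 62} — violation
(ISBN=240, Title=60): rows 2, 3, 4, 5, 7 → Year takes values {62, 63} — violation
Two rows agree on {ISBN, Title} but differ on Year, so {ISBN, Title} → Year does not hold.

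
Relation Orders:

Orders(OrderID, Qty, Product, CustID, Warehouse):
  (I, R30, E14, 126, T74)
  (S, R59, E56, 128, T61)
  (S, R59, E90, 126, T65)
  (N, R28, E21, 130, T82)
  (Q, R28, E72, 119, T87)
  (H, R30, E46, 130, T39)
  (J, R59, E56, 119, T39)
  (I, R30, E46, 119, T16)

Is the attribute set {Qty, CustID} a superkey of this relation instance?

All 8 rows have distinct {Qty, CustID} values, so {Qty, CustID} → (all attributes) holds and {Qty, CustID} is a superkey.

Yes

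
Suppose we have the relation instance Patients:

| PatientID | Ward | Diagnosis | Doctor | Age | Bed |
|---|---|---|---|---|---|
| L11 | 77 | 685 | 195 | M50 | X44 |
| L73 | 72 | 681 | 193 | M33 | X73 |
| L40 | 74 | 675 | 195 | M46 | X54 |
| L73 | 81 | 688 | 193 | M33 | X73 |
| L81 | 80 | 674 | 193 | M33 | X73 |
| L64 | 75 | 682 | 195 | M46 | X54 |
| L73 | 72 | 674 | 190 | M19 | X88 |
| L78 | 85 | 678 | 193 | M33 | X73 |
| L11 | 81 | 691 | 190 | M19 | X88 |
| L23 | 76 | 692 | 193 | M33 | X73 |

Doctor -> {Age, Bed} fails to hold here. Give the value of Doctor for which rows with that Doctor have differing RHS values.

195

Doctor=195: 3 rows → {Age,Bed} takes values {(M50, X44), (M46, X54)} — violation
Doctor=193: 5 rows → {Age,Bed} = (M33, X73), (M33, X73), (M33, X73), (M33, X73), (M33, X73) ✓
Doctor=190: 2 rows → {Age,Bed} = (M19, X88), (M19, X88) ✓
The only Doctor value with inconsistent RHS is Doctor=195.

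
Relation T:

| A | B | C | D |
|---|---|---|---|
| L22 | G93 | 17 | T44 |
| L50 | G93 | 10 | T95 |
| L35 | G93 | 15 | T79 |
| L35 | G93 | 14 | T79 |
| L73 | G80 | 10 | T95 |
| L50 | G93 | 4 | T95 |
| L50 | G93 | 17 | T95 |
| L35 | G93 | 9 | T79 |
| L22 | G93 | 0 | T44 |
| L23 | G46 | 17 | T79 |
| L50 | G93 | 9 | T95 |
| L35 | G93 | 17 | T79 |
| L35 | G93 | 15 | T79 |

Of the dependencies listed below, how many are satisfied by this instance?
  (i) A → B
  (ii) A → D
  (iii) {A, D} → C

2

(i) A → B: every LHS value maps to a single RHS value — holds.
(ii) A → D: every LHS value maps to a single RHS value — holds.
(iii) {A, D} → C: (A=L22, D=T44): 2 rows → C takes values {17, 0} — violation; (A=L50, D=T95): 4 rows → C takes values {10, 4, 17, 9} — violation; (A=L35, D=T79): 5 rows → C takes values {15, 14, 9, 17} — violation — fails.
2 of the 3 dependencies hold.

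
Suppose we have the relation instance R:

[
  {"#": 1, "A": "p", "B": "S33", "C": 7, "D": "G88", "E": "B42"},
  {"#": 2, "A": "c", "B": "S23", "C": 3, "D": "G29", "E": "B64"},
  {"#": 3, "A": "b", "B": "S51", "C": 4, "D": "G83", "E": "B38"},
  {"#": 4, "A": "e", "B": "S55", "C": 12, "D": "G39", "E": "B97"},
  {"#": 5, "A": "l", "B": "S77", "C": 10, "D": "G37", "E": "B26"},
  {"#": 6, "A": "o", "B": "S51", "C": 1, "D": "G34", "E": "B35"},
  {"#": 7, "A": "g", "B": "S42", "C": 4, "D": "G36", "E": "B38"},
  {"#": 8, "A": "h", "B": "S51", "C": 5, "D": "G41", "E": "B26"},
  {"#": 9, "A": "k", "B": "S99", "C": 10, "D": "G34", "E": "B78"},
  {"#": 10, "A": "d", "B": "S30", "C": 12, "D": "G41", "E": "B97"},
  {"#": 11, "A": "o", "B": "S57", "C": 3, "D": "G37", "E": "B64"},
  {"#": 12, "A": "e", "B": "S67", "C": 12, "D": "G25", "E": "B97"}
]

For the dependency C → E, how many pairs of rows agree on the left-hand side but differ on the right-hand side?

C=3: all 2 rows agree on E — 0 pairs.
C=4: all 2 rows agree on E — 0 pairs.
C=12: all 3 rows agree on E — 0 pairs.
C=10: violating pairs (5,9) — 1 pair.

1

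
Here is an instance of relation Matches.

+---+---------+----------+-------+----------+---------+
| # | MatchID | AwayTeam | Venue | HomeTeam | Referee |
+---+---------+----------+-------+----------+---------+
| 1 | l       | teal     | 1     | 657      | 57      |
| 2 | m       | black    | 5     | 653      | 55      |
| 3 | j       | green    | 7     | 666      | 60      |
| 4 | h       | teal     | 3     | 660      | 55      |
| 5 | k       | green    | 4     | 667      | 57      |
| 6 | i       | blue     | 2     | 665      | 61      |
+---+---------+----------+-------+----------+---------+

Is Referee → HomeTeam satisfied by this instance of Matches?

Referee=57: rows 1, 5 → HomeTeam takes values {657, 667} — violation
Referee=55: rows 2, 4 → HomeTeam takes values {653, 660} — violation
Referee=60: row 3 → HomeTeam = 666 ✓
Referee=61: row 6 → HomeTeam = 665 ✓
Two rows agree on Referee but differ on HomeTeam, so Referee → HomeTeam does not hold.

No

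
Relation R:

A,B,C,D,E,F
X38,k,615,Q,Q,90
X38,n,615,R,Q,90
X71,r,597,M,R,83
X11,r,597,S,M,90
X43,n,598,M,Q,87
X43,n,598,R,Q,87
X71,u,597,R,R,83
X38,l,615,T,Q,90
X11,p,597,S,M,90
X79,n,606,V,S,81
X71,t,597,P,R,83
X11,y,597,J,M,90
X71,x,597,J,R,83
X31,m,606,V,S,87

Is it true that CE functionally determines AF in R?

(C=615, E=Q): 3 rows → {A,F} = (X38, 90), (X38, 90), (X38, 90) ✓
(C=597, E=R): 4 rows → {A,F} = (X71, 83), (X71, 83), (X71, 83), (X71, 83) ✓
(C=597, E=M): 3 rows → {A,F} = (X11, 90), (X11, 90), (X11, 90) ✓
(C=598, E=Q): 2 rows → {A,F} = (X43, 87), (X43, 87) ✓
(C=606, E=S): 2 rows → {A,F} takes values {(X79, 81), (X31, 87)} — violation
Two rows agree on CE but differ on AF, so CE -> AF does not hold.

No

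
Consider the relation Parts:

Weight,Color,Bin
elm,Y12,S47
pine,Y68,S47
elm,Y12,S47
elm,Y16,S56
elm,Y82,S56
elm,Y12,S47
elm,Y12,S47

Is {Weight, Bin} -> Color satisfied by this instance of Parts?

No

(Weight=elm, Bin=S47): 4 rows → Color = Y12, Y12, Y12, Y12 ✓
(Weight=pine, Bin=S47): 1 row → Color = Y68 ✓
(Weight=elm, Bin=S56): 2 rows → Color takes values {Y16, Y82} — violation
Two rows agree on {Weight, Bin} but differ on Color, so {Weight, Bin} -> Color does not hold.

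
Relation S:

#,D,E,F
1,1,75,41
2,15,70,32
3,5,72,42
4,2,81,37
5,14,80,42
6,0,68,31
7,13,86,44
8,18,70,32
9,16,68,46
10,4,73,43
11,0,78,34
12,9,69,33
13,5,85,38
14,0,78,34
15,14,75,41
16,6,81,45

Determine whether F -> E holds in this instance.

No

F=41: rows 1, 15 → E = 75, 75 ✓
F=32: rows 2, 8 → E = 70, 70 ✓
F=42: rows 3, 5 → E takes values {72, 80} — violation
F=37: row 4 → E = 81 ✓
F=31: row 6 → E = 68 ✓
F=44: row 7 → E = 86 ✓
F=46: row 9 → E = 68 ✓
F=43: row 10 → E = 73 ✓
F=34: rows 11, 14 → E = 78, 78 ✓
F=33: row 12 → E = 69 ✓
F=38: row 13 → E = 85 ✓
F=45: row 16 → E = 81 ✓
Two rows agree on F but differ on E, so F -> E does not hold.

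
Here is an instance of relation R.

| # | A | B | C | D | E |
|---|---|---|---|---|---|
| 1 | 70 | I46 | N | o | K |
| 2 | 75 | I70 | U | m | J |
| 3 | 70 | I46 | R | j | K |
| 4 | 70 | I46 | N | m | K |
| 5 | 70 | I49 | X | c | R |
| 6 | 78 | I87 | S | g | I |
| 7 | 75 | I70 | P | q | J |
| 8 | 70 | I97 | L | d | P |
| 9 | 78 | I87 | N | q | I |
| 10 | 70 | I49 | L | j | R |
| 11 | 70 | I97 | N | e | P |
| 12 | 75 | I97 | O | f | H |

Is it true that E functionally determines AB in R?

E=K: rows 1, 3, 4 → {A,B} = (70, I46), (70, I46), (70, I46) ✓
E=J: rows 2, 7 → {A,B} = (75, I70), (75, I70) ✓
E=R: rows 5, 10 → {A,B} = (70, I49), (70, I49) ✓
E=I: rows 6, 9 → {A,B} = (78, I87), (78, I87) ✓
E=P: rows 8, 11 → {A,B} = (70, I97), (70, I97) ✓
E=H: row 12 → {A,B} = (75, I97) ✓
Every E value is associated with a single AB value, so E -> AB holds.

Yes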